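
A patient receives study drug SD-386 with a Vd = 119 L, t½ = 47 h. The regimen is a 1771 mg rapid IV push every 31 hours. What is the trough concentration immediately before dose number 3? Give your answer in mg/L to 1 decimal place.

15.4 mg/L

f = (1/2)^(τ/t½) = (1/2)^(31/47) ≈ 0.6331.
C₀ = D/Vd = 1771/119 ≈ 14.882 mg/L.
Before the 3rd dose, 2 doses have been given. Superposition: Cmin = C₀·(f + f²).
≈ 14.882 × (0.6331 + 0.4008) ≈ 14.882 × 1.0339 ≈ 15.386 mg/L.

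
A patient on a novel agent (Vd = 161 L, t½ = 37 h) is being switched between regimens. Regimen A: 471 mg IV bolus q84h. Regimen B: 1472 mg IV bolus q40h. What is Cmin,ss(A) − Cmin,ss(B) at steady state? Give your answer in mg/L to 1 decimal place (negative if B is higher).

-7.4 mg/L

Regimen A: f = (1/2)^(84/37) ≈ 0.2073; Cmin,ss = (471/161)·f/(1−f) ≈ 0.765 mg/L.
Regimen B: f = (1/2)^(40/37) ≈ 0.4727; Cmin,ss = (1472/161)·f/(1−f) ≈ 8.196 mg/L.
Difference ≈ 0.765 − 8.196 ≈ -7.431 mg/L.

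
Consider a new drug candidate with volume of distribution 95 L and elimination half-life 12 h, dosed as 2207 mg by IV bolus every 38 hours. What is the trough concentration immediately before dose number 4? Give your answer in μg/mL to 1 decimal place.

f = (1/2)^(τ/t½) = (1/2)^(38/12) ≈ 0.1114.
C₀ = D/Vd = 2207/95 ≈ 23.232 μg/mL.
Before the 4th dose, 3 doses have been given. Superposition: Cmin = C₀·(f + f² + … + f^3).
≈ 23.232 × (0.1114 + 0.0124 + 0.0014) ≈ 23.232 × 0.1252 ≈ 2.909 μg/mL.

2.9 μg/mL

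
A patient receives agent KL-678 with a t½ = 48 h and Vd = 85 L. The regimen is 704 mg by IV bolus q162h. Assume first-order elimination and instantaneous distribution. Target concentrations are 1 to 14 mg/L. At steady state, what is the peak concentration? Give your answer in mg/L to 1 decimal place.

9.2 mg/L

k = ln2/t½ = ln2/48 ≈ 0.014441 h⁻¹; fraction remaining f = e^(−kτ) = e^(−0.014441×162) ≈ 0.0964.
At steady state, accumulation factor R = 1/(1 − e^(−kτ)) ≈ 1.1067.
Each bolus raises the concentration by D/Vd = 704/85 ≈ 8.282 mg/L.
Steady-state peak Cmax,ss = C₀·R ≈ 8.282 × 1.1067 ≈ 9.166 mg/L.
Peak 9.2 mg/L vs MTC 14 mg/L: below toxic threshold.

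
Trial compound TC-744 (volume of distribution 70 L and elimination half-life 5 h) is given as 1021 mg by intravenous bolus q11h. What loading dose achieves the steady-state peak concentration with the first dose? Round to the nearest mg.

f = (1/2)^(11/5) ≈ 0.217638; accumulation ratio R = 1/(1−f) ≈ 1.27818.
Loading dose to hit Cmax,ss on first dose: D_load = D_maint·R ≈ 1021 × 1.27818 ≈ 1305.02 mg.

1305 mg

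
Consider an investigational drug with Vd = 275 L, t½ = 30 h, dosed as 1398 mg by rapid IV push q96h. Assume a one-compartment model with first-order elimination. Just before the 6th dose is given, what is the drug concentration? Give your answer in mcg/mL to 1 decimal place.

0.6 mcg/mL

f = (1/2)^(τ/t½) = (1/2)^(96/30) ≈ 0.1088.
C₀ = D/Vd = 1398/275 ≈ 5.084 mcg/mL.
Before the 6th dose, 5 doses have been given. Superposition: Cmin = C₀·(f + f² + … + f^5).
≈ 5.084 × (0.1088 + 0.0118 + 0.0013 + 0.0001 + 0.0000) ≈ 5.084 × 0.1220 ≈ 0.620 mcg/mL.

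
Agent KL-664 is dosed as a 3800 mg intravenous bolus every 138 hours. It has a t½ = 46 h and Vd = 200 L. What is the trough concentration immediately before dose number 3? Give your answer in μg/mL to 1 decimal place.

f = (1/2)^(τ/t½) = (1/2)^(138/46) ≈ 0.1250.
C₀ = D/Vd = 3800/200 ≈ 19.000 μg/mL.
Before the 3rd dose, 2 doses have been given. Superposition: Cmin = C₀·(f + f²).
≈ 19.000 × (0.1250 + 0.0156) ≈ 19.000 × 0.1406 ≈ 2.671 μg/mL.

2.7 μg/mL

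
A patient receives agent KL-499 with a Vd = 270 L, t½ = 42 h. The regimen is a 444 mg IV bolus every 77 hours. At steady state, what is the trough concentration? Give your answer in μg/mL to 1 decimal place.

τ/t½ = 77/42 ≈ 1.8333, so fraction remaining f = (1/2)^(77/42) ≈ 0.2806.
At steady state, accumulation factor R = 1/(1 − e^(−kτ)) ≈ 1.3900.
Each bolus raises the concentration by D/Vd = 444/270 ≈ 1.644 μg/mL.
Steady-state peak Cmax,ss = C₀·R ≈ 1.644 × 1.3900 ≈ 2.285 μg/mL.
One interval later, Cmin,ss = Cmax,ss·e^(−kτ) ≈ 2.285 × 0.2806 ≈ 0.641 μg/mL.

0.6 μg/mL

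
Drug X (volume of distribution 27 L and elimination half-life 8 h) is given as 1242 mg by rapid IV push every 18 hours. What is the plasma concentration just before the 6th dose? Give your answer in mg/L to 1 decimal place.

f = (1/2)^(τ/t½) = (1/2)^(18/8) ≈ 0.2102.
C₀ = D/Vd = 1242/27 ≈ 46.000 mg/L.
Before the 6th dose, 5 doses have been given. Superposition: Cmin = C₀·(f + f² + … + f^5).
≈ 46.000 × (0.2102 + 0.0442 + 0.0093 + 0.0020 + 0.0004) ≈ 46.000 × 0.2661 ≈ 12.241 mg/L.

12.2 mg/L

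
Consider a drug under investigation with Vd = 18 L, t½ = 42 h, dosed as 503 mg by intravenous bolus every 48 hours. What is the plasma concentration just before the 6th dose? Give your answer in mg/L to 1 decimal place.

22.7 mg/L

f = (1/2)^(τ/t½) = (1/2)^(48/42) ≈ 0.4529.
C₀ = D/Vd = 503/18 ≈ 27.944 mg/L.
Before the 6th dose, 5 doses have been given. Superposition: Cmin = C₀·(f + f² + … + f^5).
≈ 27.944 × (0.4529 + 0.2051 + 0.0929 + 0.0421 + 0.0191) ≈ 27.944 × 0.8121 ≈ 22.693 mg/L.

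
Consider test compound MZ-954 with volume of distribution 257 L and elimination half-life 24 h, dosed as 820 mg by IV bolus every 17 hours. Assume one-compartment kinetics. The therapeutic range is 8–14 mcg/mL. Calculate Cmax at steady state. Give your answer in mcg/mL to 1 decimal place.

Over one 17-h interval, 17/24 ≈ 0.70833 half-lives elapse, leaving f ≈ 0.6120 of each dose.
Accumulation ratio R = 1/(1 − f) ≈ 1/0.3880 ≈ 2.5773.
Single-dose peak C₀ = D/Vd = 820/257 ≈ 3.191 mcg/mL.
Cmax,ss = C₀/(1 − f) ≈ 3.191/0.3880 ≈ 8.224 mcg/mL.
Peak 8.2 mcg/mL vs MTC 14 mcg/mL: below toxic threshold.

8.2 mcg/mL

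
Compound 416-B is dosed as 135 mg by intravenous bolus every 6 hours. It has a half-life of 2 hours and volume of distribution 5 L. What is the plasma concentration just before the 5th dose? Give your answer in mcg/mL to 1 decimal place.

f = (1/2)^(τ/t½) = (1/2)^(6/2) ≈ 0.1250.
C₀ = D/Vd = 135/5 ≈ 27.000 mcg/mL.
Before the 5th dose, 4 doses have been given. Superposition: Cmin = C₀·(f + f² + … + f^4).
≈ 27.000 × (0.1250 + 0.0156 + 0.0020 + 0.0002) ≈ 27.000 × 0.1428 ≈ 3.856 mcg/mL.

3.9 mcg/mL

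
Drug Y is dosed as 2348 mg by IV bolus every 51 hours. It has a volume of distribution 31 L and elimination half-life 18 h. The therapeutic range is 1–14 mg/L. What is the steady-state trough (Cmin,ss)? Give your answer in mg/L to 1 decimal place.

12.4 mg/L

k = ln2/t½ = ln2/18 ≈ 0.038508 h⁻¹; fraction remaining f = e^(−kτ) = e^(−0.038508×51) ≈ 0.1403.
Single-dose peak C₀ = D/Vd = 2348/31 ≈ 75.742 mg/L.
Steady-state trough Cmin,ss = C₀·f/(1−f) ≈ 75.742 × 0.1403/0.8597 ≈ 12.361 mg/L.
Trough 12.4 mg/L vs MEC 1 mg/L: adequate.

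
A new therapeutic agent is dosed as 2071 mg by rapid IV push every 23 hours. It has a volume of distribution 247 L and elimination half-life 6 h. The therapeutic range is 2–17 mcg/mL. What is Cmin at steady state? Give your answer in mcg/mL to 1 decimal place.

τ/t½ = 23/6 ≈ 3.8333, so fraction remaining f = (1/2)^(23/6) ≈ 0.0702.
Accumulation ratio R = 1/(1 − f) ≈ 1/0.9298 ≈ 1.0755.
Each bolus raises the concentration by D/Vd = 2071/247 ≈ 8.385 mcg/mL.
Steady-state peak Cmax,ss = C₀·R ≈ 8.385 × 1.0755 ≈ 9.018 mcg/mL.
One interval later, Cmin,ss = Cmax,ss·e^(−kτ) ≈ 9.018 × 0.0702 ≈ 0.633 mcg/mL.
Trough 0.6 mcg/mL vs MEC 2 mcg/mL: subtherapeutic.

0.6 mcg/mL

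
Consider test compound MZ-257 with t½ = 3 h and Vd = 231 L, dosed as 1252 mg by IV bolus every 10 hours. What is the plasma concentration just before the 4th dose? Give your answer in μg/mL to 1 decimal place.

f = (1/2)^(τ/t½) = (1/2)^(10/3) ≈ 0.0992.
C₀ = D/Vd = 1252/231 ≈ 5.420 μg/mL.
Before the 4th dose, 3 doses have been given. Superposition: Cmin = C₀·(f + f² + … + f^3).
≈ 5.420 × (0.0992 + 0.0098 + 0.0010) ≈ 5.420 × 0.1100 ≈ 0.596 μg/mL.

0.6 μg/mL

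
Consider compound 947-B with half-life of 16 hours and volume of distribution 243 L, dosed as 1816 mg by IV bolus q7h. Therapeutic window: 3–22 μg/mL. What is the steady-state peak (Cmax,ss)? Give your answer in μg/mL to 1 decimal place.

τ/t½ = 7/16 ≈ 0.4375, so fraction remaining f = (1/2)^(7/16) ≈ 0.7384.
Accumulation ratio R = 1/(1 − f) ≈ 1/0.2616 ≈ 3.8226.
Each bolus raises the concentration by D/Vd = 1816/243 ≈ 7.473 μg/mL.
Cmax,ss = C₀/(1 − f) ≈ 7.473/0.2616 ≈ 28.567 μg/mL.
Peak 28.6 μg/mL vs MTC 22 μg/mL: exceeds toxic threshold.

28.6 μg/mL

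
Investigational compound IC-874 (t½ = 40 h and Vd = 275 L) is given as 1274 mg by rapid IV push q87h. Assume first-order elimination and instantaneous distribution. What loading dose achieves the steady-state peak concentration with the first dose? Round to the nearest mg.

1636 mg

f = (1/2)^(87/40) ≈ 0.221442; accumulation ratio R = 1/(1−f) ≈ 1.28443.
Loading dose to hit Cmax,ss on first dose: D_load = D_maint·R ≈ 1274 × 1.28443 ≈ 1636.36 mg.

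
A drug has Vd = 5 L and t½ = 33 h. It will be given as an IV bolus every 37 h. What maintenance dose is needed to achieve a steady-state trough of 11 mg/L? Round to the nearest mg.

τ/t½ = 37/33 ≈ 1.1212, so f = (1/2)^(37/33) ≈ 0.459707.
Cmin,ss = (D/Vd)·f/(1−f), so D = Cmin,ss·Vd·(1−f)/f.
D = 11 × 5 × (1−f)/f ≈ 11 × 5 × 1.17530 ≈ 64.64 mg.

65 mg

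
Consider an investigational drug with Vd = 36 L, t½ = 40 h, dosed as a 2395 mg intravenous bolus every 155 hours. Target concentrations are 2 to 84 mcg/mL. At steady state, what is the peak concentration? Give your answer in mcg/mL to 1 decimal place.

τ/t½ = 155/40 ≈ 3.875, so fraction remaining f = (1/2)^(155/40) ≈ 0.0682.
At steady state, accumulation factor R = 1/(1 − e^(−kτ)) ≈ 1.0732.
Each bolus raises the concentration by D/Vd = 2395/36 ≈ 66.528 mcg/mL.
Steady-state peak Cmax,ss = C₀·R ≈ 66.528 × 1.0732 ≈ 71.398 mcg/mL.
Peak 71.4 mcg/mL vs MTC 84 mcg/mL: below toxic threshold.

71.4 mcg/mL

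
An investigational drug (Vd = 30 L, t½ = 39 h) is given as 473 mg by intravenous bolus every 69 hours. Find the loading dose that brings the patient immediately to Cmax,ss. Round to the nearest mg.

669 mg

f = (1/2)^(69/39) ≈ 0.293365; accumulation ratio R = 1/(1−f) ≈ 1.41516.
Loading dose to hit Cmax,ss on first dose: D_load = D_maint·R ≈ 473 × 1.41516 ≈ 669.37 mg.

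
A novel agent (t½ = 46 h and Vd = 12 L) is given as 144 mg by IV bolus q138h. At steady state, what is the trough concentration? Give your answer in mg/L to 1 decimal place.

τ = 138 h = 3 half-lives, so f = (1/2)^3 = 0.125.
Accumulation ratio R = 1/(1 − f) = 1/0.875 = 8/7.
Single-dose peak C₀ = D/Vd = 144/12 = 12 mg/L.
Steady-state peak Cmax,ss = C₀·R = 12 × 8/7 ≈ 13.714 mg/L.
Steady-state trough Cmin,ss = Cmax,ss·f ≈ 13.714 × 0.125 ≈ 1.714 mg/L.

1.7 mg/L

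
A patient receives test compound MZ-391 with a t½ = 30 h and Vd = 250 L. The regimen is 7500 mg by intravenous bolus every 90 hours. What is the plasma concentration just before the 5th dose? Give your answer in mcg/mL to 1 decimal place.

f = (1/2)^(τ/t½) = (1/2)^(90/30) ≈ 0.1250.
C₀ = D/Vd = 7500/250 ≈ 30.000 mcg/mL.
Before the 5th dose, 4 doses have been given. Superposition: Cmin = C₀·(f + f² + … + f^4).
≈ 30.000 × (0.1250 + 0.0156 + 0.0020 + 0.0002) ≈ 30.000 × 0.1428 ≈ 4.284 mcg/mL.

4.3 mcg/mL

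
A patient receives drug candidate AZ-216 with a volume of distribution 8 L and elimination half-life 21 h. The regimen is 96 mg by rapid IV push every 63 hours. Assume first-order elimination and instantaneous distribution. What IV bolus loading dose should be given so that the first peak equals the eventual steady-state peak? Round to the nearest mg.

f = (1/2)^(63/21) ≈ 0.125000; accumulation ratio R = 1/(1−f) ≈ 1.14286.
Loading dose to hit Cmax,ss on first dose: D_load = D_maint·R ≈ 96 × 1.14286 ≈ 109.71 mg.

110 mg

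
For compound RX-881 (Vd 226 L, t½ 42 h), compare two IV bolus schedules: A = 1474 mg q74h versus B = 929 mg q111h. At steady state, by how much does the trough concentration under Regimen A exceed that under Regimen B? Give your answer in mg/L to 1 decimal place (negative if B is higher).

Regimen A: f = (1/2)^(74/42) ≈ 0.2949; Cmin,ss = (1474/226)·f/(1−f) ≈ 2.728 mg/L.
Regimen B: f = (1/2)^(111/42) ≈ 0.1601; Cmin,ss = (929/226)·f/(1−f) ≈ 0.784 mg/L.
Difference ≈ 2.728 − 0.784 ≈ 1.944 mg/L.

1.9 mg/L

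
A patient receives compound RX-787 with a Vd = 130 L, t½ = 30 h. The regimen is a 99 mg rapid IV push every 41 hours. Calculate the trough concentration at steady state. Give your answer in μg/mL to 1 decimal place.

0.5 μg/mL

k = ln2/t½ = ln2/30 ≈ 0.023105 h⁻¹; fraction remaining f = e^(−kτ) = e^(−0.023105×41) ≈ 0.3878.
Single-dose peak C₀ = D/Vd = 99/130 ≈ 0.762 μg/mL.
Steady-state trough Cmin,ss = C₀·f/(1−f) ≈ 0.762 × 0.3878/0.6122 ≈ 0.483 μg/mL.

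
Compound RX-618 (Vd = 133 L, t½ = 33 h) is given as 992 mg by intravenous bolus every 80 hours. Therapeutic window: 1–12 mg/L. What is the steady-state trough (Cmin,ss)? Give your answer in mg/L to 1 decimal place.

1.7 mg/L

k = ln2/t½ = ln2/33 ≈ 0.021004 h⁻¹; fraction remaining f = e^(−kτ) = e^(−0.021004×80) ≈ 0.1863.
Each bolus raises the concentration by D/Vd = 992/133 ≈ 7.459 mg/L.
Steady-state trough Cmin,ss = C₀·f/(1−f) ≈ 7.459 × 0.1863/0.8137 ≈ 1.708 mg/L.
Trough 1.7 mg/L vs MEC 1 mg/L: adequate.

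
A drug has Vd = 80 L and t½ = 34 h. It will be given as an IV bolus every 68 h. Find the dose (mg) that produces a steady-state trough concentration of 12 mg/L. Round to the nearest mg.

τ/t½ = 68/34 ≈ 2, so f = (1/2)^(68/34) ≈ 0.250000.
Cmin,ss = (D/Vd)·f/(1−f), so D = Cmin,ss·Vd·(1−f)/f.
D = 12 × 80 × (1−f)/f ≈ 12 × 80 × 3.00000 ≈ 2880.00 mg.

2880 mg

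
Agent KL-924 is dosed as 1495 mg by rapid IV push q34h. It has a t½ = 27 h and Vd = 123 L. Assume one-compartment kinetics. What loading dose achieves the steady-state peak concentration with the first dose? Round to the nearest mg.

2568 mg

f = (1/2)^(34/27) ≈ 0.417758; accumulation ratio R = 1/(1−f) ≈ 1.71750.
Loading dose to hit Cmax,ss on first dose: D_load = D_maint·R ≈ 1495 × 1.71750 ≈ 2567.66 mg.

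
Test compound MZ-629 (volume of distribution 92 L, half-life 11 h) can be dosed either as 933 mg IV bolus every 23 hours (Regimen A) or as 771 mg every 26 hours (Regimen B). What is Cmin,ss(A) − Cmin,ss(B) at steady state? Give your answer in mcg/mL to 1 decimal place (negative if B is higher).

1.1 mcg/mL

Regimen A: f = (1/2)^(23/11) ≈ 0.2347; Cmin,ss = (933/92)·f/(1−f) ≈ 3.110 mcg/mL.
Regimen B: f = (1/2)^(26/11) ≈ 0.1943; Cmin,ss = (771/92)·f/(1−f) ≈ 2.021 mcg/mL.
Difference ≈ 3.110 − 2.021 ≈ 1.089 mcg/mL.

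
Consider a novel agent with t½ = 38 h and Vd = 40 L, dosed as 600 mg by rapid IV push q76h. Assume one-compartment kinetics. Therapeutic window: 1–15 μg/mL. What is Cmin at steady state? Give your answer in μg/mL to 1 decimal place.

5.0 μg/mL

τ = 76 h = 2 half-lives, so f = (1/2)^2 = 0.25.
At steady state, R = 1/(1 − 0.25) = 4/3.
Single-dose peak C₀ = D/Vd = 600/40 = 15 μg/mL.
Steady-state peak Cmax,ss = C₀·R = 15 × 4/3 ≈ 20.000 μg/mL.
Steady-state trough Cmin,ss = Cmax,ss·f ≈ 20.000 × 0.25 ≈ 5.000 μg/mL.
Trough 5.0 μg/mL vs MEC 1 μg/mL: adequate.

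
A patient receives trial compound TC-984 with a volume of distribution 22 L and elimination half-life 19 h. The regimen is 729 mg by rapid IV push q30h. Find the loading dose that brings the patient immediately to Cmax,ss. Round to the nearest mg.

f = (1/2)^(30/19) ≈ 0.334726; accumulation ratio R = 1/(1−f) ≈ 1.50314.
Loading dose to hit Cmax,ss on first dose: D_load = D_maint·R ≈ 729 × 1.50314 ≈ 1095.79 mg.

1096 mg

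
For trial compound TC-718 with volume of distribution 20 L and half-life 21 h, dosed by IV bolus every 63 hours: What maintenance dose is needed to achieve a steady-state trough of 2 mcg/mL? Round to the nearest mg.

280 mg

τ/t½ = 63/21 ≈ 3, so f = (1/2)^(63/21) ≈ 0.125000.
Cmin,ss = (D/Vd)·f/(1−f), so D = Cmin,ss·Vd·(1−f)/f.
D = 2 × 20 × (1−f)/f ≈ 2 × 20 × 7.00000 ≈ 280.00 mg.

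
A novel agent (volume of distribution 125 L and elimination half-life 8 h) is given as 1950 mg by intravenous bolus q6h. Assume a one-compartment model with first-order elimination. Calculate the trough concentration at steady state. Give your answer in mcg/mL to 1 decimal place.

22.9 mcg/mL

τ/t½ = 6/8 ≈ 0.75, so fraction remaining f = (1/2)^(6/8) ≈ 0.5946.
Single-dose peak C₀ = D/Vd = 1950/125 ≈ 15.600 mcg/mL.
Steady-state trough Cmin,ss = C₀·f/(1−f) ≈ 15.600 × 0.5946/0.4054 ≈ 22.881 mcg/mL.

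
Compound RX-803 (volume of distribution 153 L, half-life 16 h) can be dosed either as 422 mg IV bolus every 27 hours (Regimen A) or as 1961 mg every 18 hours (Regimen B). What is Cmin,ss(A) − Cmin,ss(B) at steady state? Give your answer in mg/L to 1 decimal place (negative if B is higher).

-9.6 mg/L

Regimen A: f = (1/2)^(27/16) ≈ 0.3105; Cmin,ss = (422/153)·f/(1−f) ≈ 1.242 mg/L.
Regimen B: f = (1/2)^(18/16) ≈ 0.4585; Cmin,ss = (1961/153)·f/(1−f) ≈ 10.852 mg/L.
Difference ≈ 1.242 − 10.852 ≈ -9.610 mg/L.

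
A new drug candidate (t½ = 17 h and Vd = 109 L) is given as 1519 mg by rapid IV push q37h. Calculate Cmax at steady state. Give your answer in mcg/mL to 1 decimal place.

k = ln2/t½ = ln2/17 ≈ 0.040773 h⁻¹; fraction remaining f = e^(−kτ) = e^(−0.040773×37) ≈ 0.2212.
Accumulation ratio R = 1/(1 − f) ≈ 1/0.7788 ≈ 1.2840.
Each bolus raises the concentration by D/Vd = 1519/109 ≈ 13.936 mcg/mL.
Steady-state peak Cmax,ss = C₀·R ≈ 13.936 × 1.2840 ≈ 17.894 mcg/mL.

17.9 mcg/mL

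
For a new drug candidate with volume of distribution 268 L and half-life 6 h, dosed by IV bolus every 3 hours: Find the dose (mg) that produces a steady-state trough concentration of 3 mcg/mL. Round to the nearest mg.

τ/t½ = 3/6 ≈ 0.5, so f = (1/2)^(3/6) ≈ 0.707107.
Cmin,ss = (D/Vd)·f/(1−f), so D = Cmin,ss·Vd·(1−f)/f.
D = 3 × 268 × (1−f)/f ≈ 3 × 268 × 0.41421 ≈ 333.02 mg.

333 mg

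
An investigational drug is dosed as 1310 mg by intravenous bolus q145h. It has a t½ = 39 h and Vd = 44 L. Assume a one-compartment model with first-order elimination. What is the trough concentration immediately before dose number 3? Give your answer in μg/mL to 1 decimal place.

2.4 μg/mL

f = (1/2)^(τ/t½) = (1/2)^(145/39) ≈ 0.0760.
C₀ = D/Vd = 1310/44 ≈ 29.773 μg/mL.
Before the 3rd dose, 2 doses have been given. Superposition: Cmin = C₀·(f + f²).
≈ 29.773 × (0.0760 + 0.0058) ≈ 29.773 × 0.0818 ≈ 2.435 μg/mL.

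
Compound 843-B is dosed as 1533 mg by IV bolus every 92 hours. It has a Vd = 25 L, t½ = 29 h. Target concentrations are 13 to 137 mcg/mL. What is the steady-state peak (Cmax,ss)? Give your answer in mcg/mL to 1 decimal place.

69.0 mcg/mL

τ/t½ = 92/29 ≈ 3.1724, so fraction remaining f = (1/2)^(92/29) ≈ 0.1109.
Accumulation ratio R = 1/(1 − f) ≈ 1/0.8891 ≈ 1.1247.
Each bolus raises the concentration by D/Vd = 1533/25 ≈ 61.320 mcg/mL.
Steady-state peak Cmax,ss = C₀·R ≈ 61.320 × 1.1247 ≈ 68.967 mcg/mL.
Peak 69.0 mcg/mL vs MTC 137 mcg/mL: below toxic threshold.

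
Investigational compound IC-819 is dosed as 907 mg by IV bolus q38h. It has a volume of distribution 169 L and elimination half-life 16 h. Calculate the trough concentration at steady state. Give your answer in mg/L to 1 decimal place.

τ/t½ = 38/16 ≈ 2.375, so fraction remaining f = (1/2)^(38/16) ≈ 0.1928.
Each bolus raises the concentration by D/Vd = 907/169 ≈ 5.367 mg/L.
Steady-state trough Cmin,ss = C₀·f/(1−f) ≈ 5.367 × 0.1928/0.8072 ≈ 1.282 mg/L.

1.3 mg/L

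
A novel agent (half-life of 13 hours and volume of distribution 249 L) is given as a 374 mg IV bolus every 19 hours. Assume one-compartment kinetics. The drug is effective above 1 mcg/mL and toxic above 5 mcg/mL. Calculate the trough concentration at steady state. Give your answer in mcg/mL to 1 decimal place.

0.9 mcg/mL

Over one 19-h interval, 19/13 ≈ 1.4615 half-lives elapse, leaving f ≈ 0.3631 of each dose.
Each bolus raises the concentration by D/Vd = 374/249 ≈ 1.502 mcg/mL.
Steady-state trough Cmin,ss = C₀·f/(1−f) ≈ 1.502 × 0.3631/0.6369 ≈ 0.856 mcg/mL.
Trough 0.9 mcg/mL vs MEC 1 mcg/mL: subtherapeutic.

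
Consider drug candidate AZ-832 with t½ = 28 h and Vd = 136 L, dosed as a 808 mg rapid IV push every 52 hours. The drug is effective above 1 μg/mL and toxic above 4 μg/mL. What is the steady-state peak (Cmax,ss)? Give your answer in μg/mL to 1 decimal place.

Over one 52-h interval, 52/28 ≈ 1.8571 half-lives elapse, leaving f ≈ 0.2760 of each dose.
At steady state, accumulation factor R = 1/(1 − e^(−kτ)) ≈ 1.3812.
Each bolus raises the concentration by D/Vd = 808/136 ≈ 5.941 μg/mL.
Steady-state peak Cmax,ss = C₀·R ≈ 5.941 × 1.3812 ≈ 8.206 μg/mL.
Peak 8.2 μg/mL vs MTC 4 μg/mL: exceeds toxic threshold.

8.2 μg/mL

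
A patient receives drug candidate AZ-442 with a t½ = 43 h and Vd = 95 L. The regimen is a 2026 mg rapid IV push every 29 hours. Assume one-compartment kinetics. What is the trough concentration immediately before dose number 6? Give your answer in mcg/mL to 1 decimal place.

32.3 mcg/mL

f = (1/2)^(τ/t½) = (1/2)^(29/43) ≈ 0.6266.
C₀ = D/Vd = 2026/95 ≈ 21.326 mcg/mL.
Before the 6th dose, 5 doses have been given. Superposition: Cmin = C₀·(f + f² + … + f^5).
≈ 21.326 × (0.6266 + 0.3926 + 0.2460 + 0.1542 + 0.0966) ≈ 21.326 × 1.5160 ≈ 32.330 mcg/mL.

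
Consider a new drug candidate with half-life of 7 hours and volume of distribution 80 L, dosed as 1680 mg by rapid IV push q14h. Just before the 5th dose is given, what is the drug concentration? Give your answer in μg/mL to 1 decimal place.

f = (1/2)^(τ/t½) = (1/2)^(14/7) ≈ 0.2500.
C₀ = D/Vd = 1680/80 ≈ 21.000 μg/mL.
Before the 5th dose, 4 doses have been given. Superposition: Cmin = C₀·(f + f² + … + f^4).
≈ 21.000 × (0.2500 + 0.0625 + 0.0156 + 0.0039) ≈ 21.000 × 0.3320 ≈ 6.972 μg/mL.

7.0 μg/mL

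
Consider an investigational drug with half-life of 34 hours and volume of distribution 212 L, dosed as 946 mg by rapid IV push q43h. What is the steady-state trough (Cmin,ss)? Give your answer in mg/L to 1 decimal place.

3.2 mg/L

k = ln2/t½ = ln2/34 ≈ 0.020387 h⁻¹; fraction remaining f = e^(−kτ) = e^(−0.020387×43) ≈ 0.4162.
Single-dose peak C₀ = D/Vd = 946/212 ≈ 4.462 mg/L.
Steady-state trough Cmin,ss = C₀·f/(1−f) ≈ 4.462 × 0.4162/0.5838 ≈ 3.181 mg/L.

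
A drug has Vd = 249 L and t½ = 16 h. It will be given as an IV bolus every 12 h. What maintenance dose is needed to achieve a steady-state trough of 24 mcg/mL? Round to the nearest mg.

τ/t½ = 12/16 ≈ 0.75, so f = (1/2)^(12/16) ≈ 0.594604.
Cmin,ss = (D/Vd)·f/(1−f), so D = Cmin,ss·Vd·(1−f)/f.
D = 24 × 249 × (1−f)/f ≈ 24 × 249 × 0.68179 ≈ 4074.38 mg.

4074 mg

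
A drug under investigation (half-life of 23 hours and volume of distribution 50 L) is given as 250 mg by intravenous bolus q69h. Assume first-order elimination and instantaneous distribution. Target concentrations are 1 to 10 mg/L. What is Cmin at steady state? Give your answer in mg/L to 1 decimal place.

0.7 mg/L

τ = 69 h = 3 half-lives, so f = (1/2)^3 = 0.125.
At steady state, R = 1/(1 − 0.125) = 8/7.
Single-dose peak C₀ = D/Vd = 250/50 = 5 mg/L.
Steady-state peak Cmax,ss = C₀·R = 5 × 8/7 ≈ 5.714 mg/L.
Steady-state trough Cmin,ss = Cmax,ss·f ≈ 5.714 × 0.125 ≈ 0.714 mg/L.
Trough 0.7 mg/L vs MEC 1 mg/L: subtherapeutic.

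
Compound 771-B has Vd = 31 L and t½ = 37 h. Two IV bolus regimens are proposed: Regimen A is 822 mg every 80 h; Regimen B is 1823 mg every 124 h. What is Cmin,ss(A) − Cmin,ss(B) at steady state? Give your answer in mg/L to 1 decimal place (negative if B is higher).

1.2 mg/L

Regimen A: f = (1/2)^(80/37) ≈ 0.2234; Cmin,ss = (822/31)·f/(1−f) ≈ 7.628 mg/L.
Regimen B: f = (1/2)^(124/37) ≈ 0.0980; Cmin,ss = (1823/31)·f/(1−f) ≈ 6.389 mg/L.
Difference ≈ 7.628 − 6.389 ≈ 1.239 mg/L.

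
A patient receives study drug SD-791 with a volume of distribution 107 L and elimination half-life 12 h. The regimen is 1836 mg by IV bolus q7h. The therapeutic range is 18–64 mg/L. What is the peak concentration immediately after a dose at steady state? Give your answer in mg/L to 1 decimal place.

51.6 mg/L

Over one 7-h interval, 7/12 ≈ 0.58333 half-lives elapse, leaving f ≈ 0.6674 of each dose.
At steady state, accumulation factor R = 1/(1 − e^(−kτ)) ≈ 3.0066.
Each bolus raises the concentration by D/Vd = 1836/107 ≈ 17.159 mg/L.
Steady-state peak Cmax,ss = C₀·R ≈ 17.159 × 3.0066 ≈ 51.590 mg/L.
Peak 51.6 mg/L vs MTC 64 mg/L: below toxic threshold.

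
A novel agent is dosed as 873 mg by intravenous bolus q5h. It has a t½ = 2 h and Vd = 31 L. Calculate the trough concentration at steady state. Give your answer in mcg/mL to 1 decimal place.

Over one 5-h interval, 5/2 ≈ 2.5 half-lives elapse, leaving f ≈ 0.1768 of each dose.
Each bolus raises the concentration by D/Vd = 873/31 ≈ 28.161 mcg/mL.
Steady-state trough Cmin,ss = C₀·f/(1−f) ≈ 28.161 × 0.1768/0.8232 ≈ 6.048 mcg/mL.

6.0 mcg/mL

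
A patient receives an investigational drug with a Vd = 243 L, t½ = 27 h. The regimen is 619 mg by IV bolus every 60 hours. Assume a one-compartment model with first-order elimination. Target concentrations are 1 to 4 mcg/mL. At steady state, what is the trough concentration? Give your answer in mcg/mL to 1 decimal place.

k = ln2/t½ = ln2/27 ≈ 0.025672 h⁻¹; fraction remaining f = e^(−kτ) = e^(−0.025672×60) ≈ 0.2143.
Accumulation ratio R = 1/(1 − f) ≈ 1/0.7857 ≈ 1.2728.
Single-dose peak C₀ = D/Vd = 619/243 ≈ 2.547 mcg/mL.
Cmax,ss = C₀/(1 − f) ≈ 2.547/0.7857 ≈ 3.242 mcg/mL.
One interval later, Cmin,ss = Cmax,ss·e^(−kτ) ≈ 3.242 × 0.2143 ≈ 0.695 mcg/mL.
Trough 0.7 mcg/mL vs MEC 1 mcg/mL: subtherapeutic.

0.7 mcg/mL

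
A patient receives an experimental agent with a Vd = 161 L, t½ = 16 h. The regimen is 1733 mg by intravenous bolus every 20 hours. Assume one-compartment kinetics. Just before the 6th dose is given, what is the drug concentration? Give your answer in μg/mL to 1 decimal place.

7.7 μg/mL

f = (1/2)^(τ/t½) = (1/2)^(20/16) ≈ 0.4204.
C₀ = D/Vd = 1733/161 ≈ 10.764 μg/mL.
Before the 6th dose, 5 doses have been given. Superposition: Cmin = C₀·(f + f² + … + f^5).
≈ 10.764 × (0.4204 + 0.1767 + 0.0743 + 0.0312 + 0.0131) ≈ 10.764 × 0.7157 ≈ 7.704 μg/mL.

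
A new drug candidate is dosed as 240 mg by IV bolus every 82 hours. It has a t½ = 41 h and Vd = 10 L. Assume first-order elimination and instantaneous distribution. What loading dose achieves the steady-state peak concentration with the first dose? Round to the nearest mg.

f = (1/2)^(82/41) ≈ 0.250000; accumulation ratio R = 1/(1−f) ≈ 1.33333.
Loading dose to hit Cmax,ss on first dose: D_load = D_maint·R ≈ 240 × 1.33333 ≈ 320.00 mg.

320 mg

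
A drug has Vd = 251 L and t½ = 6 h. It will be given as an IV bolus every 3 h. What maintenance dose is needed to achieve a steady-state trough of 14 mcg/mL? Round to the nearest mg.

τ/t½ = 3/6 ≈ 0.5, so f = (1/2)^(3/6) ≈ 0.707107.
Cmin,ss = (D/Vd)·f/(1−f), so D = Cmin,ss·Vd·(1−f)/f.
D = 14 × 251 × (1−f)/f ≈ 14 × 251 × 0.41421 ≈ 1455.53 mg.

1456 mg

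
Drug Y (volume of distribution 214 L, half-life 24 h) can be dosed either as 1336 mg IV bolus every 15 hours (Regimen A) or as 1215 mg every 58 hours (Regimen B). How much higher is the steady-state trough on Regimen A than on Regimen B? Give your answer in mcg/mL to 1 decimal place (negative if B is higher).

Regimen A: f = (1/2)^(15/24) ≈ 0.6484; Cmin,ss = (1336/214)·f/(1−f) ≈ 11.513 mcg/mL.
Regimen B: f = (1/2)^(58/24) ≈ 0.1873; Cmin,ss = (1215/214)·f/(1−f) ≈ 1.308 mcg/mL.
Difference ≈ 11.513 − 1.308 ≈ 10.205 mcg/mL.

10.2 mcg/mL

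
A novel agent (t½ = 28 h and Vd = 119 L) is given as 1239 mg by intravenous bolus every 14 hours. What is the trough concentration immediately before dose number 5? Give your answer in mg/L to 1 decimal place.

f = (1/2)^(τ/t½) = (1/2)^(14/28) ≈ 0.7071.
C₀ = D/Vd = 1239/119 ≈ 10.412 mg/L.
Before the 5th dose, 4 doses have been given. Superposition: Cmin = C₀·(f + f² + … + f^4).
≈ 10.412 × (0.7071 + 0.5000 + 0.3535 + 0.2500) ≈ 10.412 × 1.8106 ≈ 18.852 mg/L.

18.9 mg/L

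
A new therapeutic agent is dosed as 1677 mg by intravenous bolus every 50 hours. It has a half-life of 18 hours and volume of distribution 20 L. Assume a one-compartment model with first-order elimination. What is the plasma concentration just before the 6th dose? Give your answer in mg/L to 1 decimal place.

f = (1/2)^(τ/t½) = (1/2)^(50/18) ≈ 0.1458.
C₀ = D/Vd = 1677/20 ≈ 83.850 mg/L.
Before the 6th dose, 5 doses have been given. Superposition: Cmin = C₀·(f + f² + … + f^5).
≈ 83.850 × (0.1458 + 0.0213 + 0.0031 + 0.0005 + 0.0001) ≈ 83.850 × 0.1708 ≈ 14.322 mg/L.

14.3 mg/L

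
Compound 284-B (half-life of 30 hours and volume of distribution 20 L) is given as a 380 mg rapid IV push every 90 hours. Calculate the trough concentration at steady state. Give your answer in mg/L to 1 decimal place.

2.7 mg/L

The dosing interval is 3 half-lives, so f = 2^(−3) = 0.125.
At steady state, R = 1/(1 − 0.125) = 8/7.
Single-dose peak C₀ = D/Vd = 380/20 = 19 mg/L.
Steady-state peak Cmax,ss = C₀·R = 19 × 8/7 ≈ 21.714 mg/L.
Steady-state trough Cmin,ss = Cmax,ss·f ≈ 21.714 × 0.125 ≈ 2.714 mg/L.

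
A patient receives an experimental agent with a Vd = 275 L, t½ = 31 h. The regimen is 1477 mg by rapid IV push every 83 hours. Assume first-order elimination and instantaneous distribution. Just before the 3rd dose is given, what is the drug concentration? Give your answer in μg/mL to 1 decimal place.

1.0 μg/mL

f = (1/2)^(τ/t½) = (1/2)^(83/31) ≈ 0.1563.
C₀ = D/Vd = 1477/275 ≈ 5.371 μg/mL.
Before the 3rd dose, 2 doses have been given. Superposition: Cmin = C₀·(f + f²).
≈ 5.371 × (0.1563 + 0.0244) ≈ 5.371 × 0.1807 ≈ 0.971 μg/mL.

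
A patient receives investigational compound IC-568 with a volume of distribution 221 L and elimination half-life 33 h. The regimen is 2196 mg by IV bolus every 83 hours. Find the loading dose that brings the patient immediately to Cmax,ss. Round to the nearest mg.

f = (1/2)^(83/33) ≈ 0.174930; accumulation ratio R = 1/(1−f) ≈ 1.21202.
Loading dose to hit Cmax,ss on first dose: D_load = D_maint·R ≈ 2196 × 1.21202 ≈ 2661.60 mg.

2662 mg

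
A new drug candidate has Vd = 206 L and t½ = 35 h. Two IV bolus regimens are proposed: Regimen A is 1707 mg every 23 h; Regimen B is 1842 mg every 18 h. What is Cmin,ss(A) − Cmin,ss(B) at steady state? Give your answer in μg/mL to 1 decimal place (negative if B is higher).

-6.5 μg/mL

Regimen A: f = (1/2)^(23/35) ≈ 0.6341; Cmin,ss = (1707/206)·f/(1−f) ≈ 14.360 μg/mL.
Regimen B: f = (1/2)^(18/35) ≈ 0.7001; Cmin,ss = (1842/206)·f/(1−f) ≈ 20.874 μg/mL.
Difference ≈ 14.360 − 20.874 ≈ -6.514 μg/mL.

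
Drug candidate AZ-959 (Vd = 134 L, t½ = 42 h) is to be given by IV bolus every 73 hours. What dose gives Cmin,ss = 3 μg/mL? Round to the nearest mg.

τ/t½ = 73/42 ≈ 1.7381, so f = (1/2)^(73/42) ≈ 0.299765.
Cmin,ss = (D/Vd)·f/(1−f), so D = Cmin,ss·Vd·(1−f)/f.
D = 3 × 134 × (1−f)/f ≈ 3 × 134 × 2.33595 ≈ 939.05 mg.

939 mg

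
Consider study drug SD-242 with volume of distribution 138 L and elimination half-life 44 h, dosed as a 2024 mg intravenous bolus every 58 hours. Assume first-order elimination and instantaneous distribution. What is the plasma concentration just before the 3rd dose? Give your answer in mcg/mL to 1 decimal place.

f = (1/2)^(τ/t½) = (1/2)^(58/44) ≈ 0.4010.
C₀ = D/Vd = 2024/138 ≈ 14.667 mcg/mL.
Before the 3rd dose, 2 doses have been given. Superposition: Cmin = C₀·(f + f²).
≈ 14.667 × (0.4010 + 0.1608) ≈ 14.667 × 0.5618 ≈ 8.240 mcg/mL.

8.2 mcg/mL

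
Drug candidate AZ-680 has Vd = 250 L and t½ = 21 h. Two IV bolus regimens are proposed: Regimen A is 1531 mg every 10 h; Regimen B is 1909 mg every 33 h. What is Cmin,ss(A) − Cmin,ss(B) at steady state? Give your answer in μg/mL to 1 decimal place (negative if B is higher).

Regimen A: f = (1/2)^(10/21) ≈ 0.7189; Cmin,ss = (1531/250)·f/(1−f) ≈ 15.662 μg/mL.
Regimen B: f = (1/2)^(33/21) ≈ 0.3365; Cmin,ss = (1909/250)·f/(1−f) ≈ 3.873 μg/mL.
Difference ≈ 15.662 − 3.873 ≈ 11.789 μg/mL.

11.8 μg/mL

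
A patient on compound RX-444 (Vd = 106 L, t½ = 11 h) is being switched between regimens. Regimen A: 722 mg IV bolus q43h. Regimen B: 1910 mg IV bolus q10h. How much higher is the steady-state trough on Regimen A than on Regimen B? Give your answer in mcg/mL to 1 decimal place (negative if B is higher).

Regimen A: f = (1/2)^(43/11) ≈ 0.0666; Cmin,ss = (722/106)·f/(1−f) ≈ 0.486 mcg/mL.
Regimen B: f = (1/2)^(10/11) ≈ 0.5325; Cmin,ss = (1910/106)·f/(1−f) ≈ 20.524 mcg/mL.
Difference ≈ 0.486 − 20.524 ≈ -20.038 mcg/mL.

-20.0 mcg/mL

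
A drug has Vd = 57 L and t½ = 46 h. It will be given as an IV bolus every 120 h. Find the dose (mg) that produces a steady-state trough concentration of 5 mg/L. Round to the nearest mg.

τ/t½ = 120/46 ≈ 2.6087, so f = (1/2)^(120/46) ≈ 0.163947.
Cmin,ss = (D/Vd)·f/(1−f), so D = Cmin,ss·Vd·(1−f)/f.
D = 5 × 57 × (1−f)/f ≈ 5 × 57 × 5.09953 ≈ 1453.37 mg.

1453 mg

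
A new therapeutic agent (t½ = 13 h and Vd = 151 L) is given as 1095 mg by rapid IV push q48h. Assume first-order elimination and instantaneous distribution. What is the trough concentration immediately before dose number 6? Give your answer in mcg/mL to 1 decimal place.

0.6 mcg/mL

f = (1/2)^(τ/t½) = (1/2)^(48/13) ≈ 0.0774.
C₀ = D/Vd = 1095/151 ≈ 7.252 mcg/mL.
Before the 6th dose, 5 doses have been given. Superposition: Cmin = C₀·(f + f² + … + f^5).
≈ 7.252 × (0.0774 + 0.0060 + 0.0005 + 0.0000 + 0.0000) ≈ 7.252 × 0.0839 ≈ 0.608 mcg/mL.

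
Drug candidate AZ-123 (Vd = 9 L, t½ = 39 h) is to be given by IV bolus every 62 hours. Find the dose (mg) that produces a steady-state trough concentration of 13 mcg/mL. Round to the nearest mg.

235 mg

τ/t½ = 62/39 ≈ 1.5897, so f = (1/2)^(62/39) ≈ 0.332230.
Cmin,ss = (D/Vd)·f/(1−f), so D = Cmin,ss·Vd·(1−f)/f.
D = 13 × 9 × (1−f)/f ≈ 13 × 9 × 2.00996 ≈ 235.17 mg.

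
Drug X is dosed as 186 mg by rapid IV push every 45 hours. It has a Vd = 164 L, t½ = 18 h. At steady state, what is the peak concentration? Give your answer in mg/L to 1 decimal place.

k = ln2/t½ = ln2/18 ≈ 0.038508 h⁻¹; fraction remaining f = e^(−kτ) = e^(−0.038508×45) ≈ 0.1768.
Accumulation ratio R = 1/(1 − f) ≈ 1/0.8232 ≈ 1.2148.
Single-dose peak C₀ = D/Vd = 186/164 ≈ 1.134 mg/L.
Cmax,ss = C₀/(1 − f) ≈ 1.134/0.8232 ≈ 1.378 mg/L.

1.4 mg/L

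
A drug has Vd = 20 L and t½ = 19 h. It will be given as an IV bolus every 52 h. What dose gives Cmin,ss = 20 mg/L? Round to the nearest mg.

τ/t½ = 52/19 ≈ 2.7368, so f = (1/2)^(52/19) ≈ 0.150013.
Cmin,ss = (D/Vd)·f/(1−f), so D = Cmin,ss·Vd·(1−f)/f.
D = 20 × 20 × (1−f)/f ≈ 20 × 20 × 5.66609 ≈ 2266.44 mg.

2266 mg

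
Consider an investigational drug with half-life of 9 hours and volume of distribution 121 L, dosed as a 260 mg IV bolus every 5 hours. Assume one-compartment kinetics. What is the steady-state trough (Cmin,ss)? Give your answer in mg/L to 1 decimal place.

4.6 mg/L

Over one 5-h interval, 5/9 ≈ 0.55556 half-lives elapse, leaving f ≈ 0.6804 of each dose.
Single-dose peak C₀ = D/Vd = 260/121 ≈ 2.149 mg/L.
Steady-state trough Cmin,ss = C₀·f/(1−f) ≈ 2.149 × 0.6804/0.3196 ≈ 4.575 mg/L.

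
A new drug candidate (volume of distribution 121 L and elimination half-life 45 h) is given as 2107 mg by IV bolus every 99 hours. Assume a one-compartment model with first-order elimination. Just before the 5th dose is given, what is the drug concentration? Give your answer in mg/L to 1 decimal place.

f = (1/2)^(τ/t½) = (1/2)^(99/45) ≈ 0.2176.
C₀ = D/Vd = 2107/121 ≈ 17.413 mg/L.
Before the 5th dose, 4 doses have been given. Superposition: Cmin = C₀·(f + f² + … + f^4).
≈ 17.413 × (0.2176 + 0.0473 + 0.0103 + 0.0022) ≈ 17.413 × 0.2774 ≈ 4.830 mg/L.

4.8 mg/L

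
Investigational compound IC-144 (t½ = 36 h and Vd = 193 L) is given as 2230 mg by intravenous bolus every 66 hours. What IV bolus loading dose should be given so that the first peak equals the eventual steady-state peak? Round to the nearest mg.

f = (1/2)^(66/36) ≈ 0.280616; accumulation ratio R = 1/(1−f) ≈ 1.39008.
Loading dose to hit Cmax,ss on first dose: D_load = D_maint·R ≈ 2230 × 1.39008 ≈ 3099.88 mg.

3100 mg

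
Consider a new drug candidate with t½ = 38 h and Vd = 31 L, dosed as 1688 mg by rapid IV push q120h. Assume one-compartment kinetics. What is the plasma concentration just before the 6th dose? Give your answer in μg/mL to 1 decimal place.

f = (1/2)^(τ/t½) = (1/2)^(120/38) ≈ 0.1120.
C₀ = D/Vd = 1688/31 ≈ 54.452 μg/mL.
Before the 6th dose, 5 doses have been given. Superposition: Cmin = C₀·(f + f² + … + f^5).
≈ 54.452 × (0.1120 + 0.0125 + 0.0014 + 0.0002 + 0.0000) ≈ 54.452 × 0.1261 ≈ 6.866 μg/mL.

6.9 μg/mL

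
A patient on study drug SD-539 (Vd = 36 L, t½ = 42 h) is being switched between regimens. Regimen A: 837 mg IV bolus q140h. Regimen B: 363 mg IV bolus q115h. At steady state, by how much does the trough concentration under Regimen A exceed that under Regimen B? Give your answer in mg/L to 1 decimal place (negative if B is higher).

0.8 mg/L

Regimen A: f = (1/2)^(140/42) ≈ 0.0992; Cmin,ss = (837/36)·f/(1−f) ≈ 2.560 mg/L.
Regimen B: f = (1/2)^(115/42) ≈ 0.1499; Cmin,ss = (363/36)·f/(1−f) ≈ 1.778 mg/L.
Difference ≈ 2.560 − 1.778 ≈ 0.782 mg/L.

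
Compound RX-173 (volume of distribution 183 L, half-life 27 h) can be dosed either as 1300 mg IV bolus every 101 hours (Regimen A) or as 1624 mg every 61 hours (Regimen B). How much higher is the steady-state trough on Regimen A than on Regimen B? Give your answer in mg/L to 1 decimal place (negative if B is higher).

-1.8 mg/L

Regimen A: f = (1/2)^(101/27) ≈ 0.0748; Cmin,ss = (1300/183)·f/(1−f) ≈ 0.574 mg/L.
Regimen B: f = (1/2)^(61/27) ≈ 0.2089; Cmin,ss = (1624/183)·f/(1−f) ≈ 2.343 mg/L.
Difference ≈ 0.574 − 2.343 ≈ -1.769 mg/L.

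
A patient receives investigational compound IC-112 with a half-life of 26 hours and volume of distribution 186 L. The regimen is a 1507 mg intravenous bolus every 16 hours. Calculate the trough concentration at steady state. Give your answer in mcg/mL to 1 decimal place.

15.2 mcg/mL

Over one 16-h interval, 16/26 ≈ 0.61538 half-lives elapse, leaving f ≈ 0.6528 of each dose.
At steady state, accumulation factor R = 1/(1 − e^(−kτ)) ≈ 2.8802.
Each bolus raises the concentration by D/Vd = 1507/186 ≈ 8.102 mcg/mL.
Steady-state peak Cmax,ss = C₀·R ≈ 8.102 × 2.8802 ≈ 23.335 mcg/mL.
One interval later, Cmin,ss = Cmax,ss·e^(−kτ) ≈ 23.335 × 0.6528 ≈ 15.233 mcg/mL.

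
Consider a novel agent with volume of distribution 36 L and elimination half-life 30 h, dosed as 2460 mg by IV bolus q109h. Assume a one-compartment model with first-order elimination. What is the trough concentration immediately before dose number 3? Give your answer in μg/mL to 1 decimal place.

f = (1/2)^(τ/t½) = (1/2)^(109/30) ≈ 0.0806.
C₀ = D/Vd = 2460/36 ≈ 68.333 μg/mL.
Before the 3rd dose, 2 doses have been given. Superposition: Cmin = C₀·(f + f²).
≈ 68.333 × (0.0806 + 0.0065) ≈ 68.333 × 0.0871 ≈ 5.952 μg/mL.

6.0 μg/mL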